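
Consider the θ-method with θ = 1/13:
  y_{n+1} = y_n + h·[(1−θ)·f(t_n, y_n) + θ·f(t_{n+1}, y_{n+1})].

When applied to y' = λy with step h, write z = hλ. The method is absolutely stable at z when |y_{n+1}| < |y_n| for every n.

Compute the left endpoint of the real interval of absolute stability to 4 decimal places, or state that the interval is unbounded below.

Test eqn y'=λy, z=hλ:
  y_{n+1} = y_n + z·[12/13·y_n + 1/13·y_{n+1}] ⇒ (1 − 1/13z)y_{n+1} = (1 + 12/13z)y_n
  ⇒ R(z) = (1 + 12/13z)/(1 − 1/13z).

Boundary: |R(x)|=1, x<0.
x=-1.71: |R|=0.5112
R=−1: 1+12/13x = −1+1/13x ⇒ -11/13x=2 ⇒ x=2/(-11/13)=-2.3636
Confirm numerically:
  x=-2.129: |R|=0.82940 <1
  x=-1.727: |R|=0.52448 <1
  x=-1.198: |R|=0.09692 <1
  x=-2.868: |R|=1.34963 >1
  x=-2.730: |R|=1.25620 >1
  x=-2.467: |R|=1.07351 >1
So |R|<1 on (-2.3636, 0).

left endpoint -2.3636.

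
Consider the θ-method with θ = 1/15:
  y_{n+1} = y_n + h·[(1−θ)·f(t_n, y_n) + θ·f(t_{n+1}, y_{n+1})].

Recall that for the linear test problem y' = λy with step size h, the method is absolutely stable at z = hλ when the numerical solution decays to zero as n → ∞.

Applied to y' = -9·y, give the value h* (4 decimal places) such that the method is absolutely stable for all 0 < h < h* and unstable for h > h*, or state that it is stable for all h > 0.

Set f=λy, z=hλ:
  y_{n+1} = y_n + z·[14/15·y_n + 1/15·y_{n+1}] ⇒ (1 − 1/15z)y_{n+1} = (1 + 14/15z)y_n
  so R(z) = (1 + 14/15z)/(1 − 1/15z).

Find x<0 with |R(x)|<1.
x=-1.46: |R|=0.3305
R=−1: 1+14/15x = −1+1/15x ⇒ -13/15x=2 ⇒ x=2/(-13/15)=-2.3077
Confirm numerically:
  x=-2.089: |R|=0.83364 <1
  x=-2.062: |R|=0.81280 <1
  x=-1.947: |R|=0.72331 <1
  x=-0.956: |R|=0.10128 <1
  x=-2.668: |R|=1.26511 >1
  x=-2.595: |R|=1.21228 >1
Stable set (-2.3077, 0).

(-2.3077,0); λ=-9 ⇒ h* = (30/13)/9 = 0.2564.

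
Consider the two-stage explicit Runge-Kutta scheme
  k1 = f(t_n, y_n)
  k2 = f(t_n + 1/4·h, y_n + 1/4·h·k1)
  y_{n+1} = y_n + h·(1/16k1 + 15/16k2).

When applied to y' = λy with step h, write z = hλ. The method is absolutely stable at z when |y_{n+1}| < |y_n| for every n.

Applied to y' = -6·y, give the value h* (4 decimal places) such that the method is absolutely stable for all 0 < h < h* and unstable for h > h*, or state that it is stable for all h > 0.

(-4.2667,0); λ=-6 ⇒ h* = (64/15)/6 = 0.7111.

On y'=λy, z=hλ:
  k1=λy_n ⇒ h·k1=z·y_n;  k2=λ(1+1/4z)y_n ⇒ h·k2=z(1+1/4z)y_n
  y_{n+1}/y_n = 1 + 1/16z + 15/16z(1+1/4z) = 1 + z + 15/64z²
  Hence R(z) = 1 + z + 15/64z².

Solve |R(x)|<1 on ℝ⁻.
x=-0.84: |R|=0.3254
R=1: x+15/64x²=0 ⇒ x=−64/15=-4.2667; min R=1−1/(4·15/64)=-0.0667>−1
Confirm numerically:
  x=-3.934: |R|=0.69327 <1
  x=-3.881: |R|=0.64919 <1
  x=-3.188: |R|=0.19403 <1
  x=-2.959: |R|=0.09311 <1
  x=-4.785: |R|=1.58130 >1
  x=-4.474: |R|=1.21741 >1
So |R|<1 on (-4.2667, 0).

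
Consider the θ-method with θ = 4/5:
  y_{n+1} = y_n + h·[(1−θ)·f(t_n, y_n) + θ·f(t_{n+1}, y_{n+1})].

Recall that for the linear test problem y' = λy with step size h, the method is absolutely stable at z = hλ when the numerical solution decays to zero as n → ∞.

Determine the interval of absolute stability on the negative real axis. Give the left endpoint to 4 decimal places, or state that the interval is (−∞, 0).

(−∞, 0) — no finite endpoint.

Test eqn y'=λy, z=hλ:
  y_{n+1} = y_n + z·[1/5·y_n + 4/5·y_{n+1}] ⇒ (1 − 4/5z)y_{n+1} = (1 + 1/5z)y_n
  so R(z) = (1 + 1/5z)/(1 − 4/5z).

Solve |R(x)|<1 on ℝ⁻.
x=-0.47: |R|=0.6584
x=-2: |R|=0.2308
x=-10: |R|=0.1111
x=-100: |R|=0.2346
θ=4/5≥1/2 ⇒ |1+1/5x|<|1−4/5x| ∀x<0 ⇒ stable on all of ℝ⁻.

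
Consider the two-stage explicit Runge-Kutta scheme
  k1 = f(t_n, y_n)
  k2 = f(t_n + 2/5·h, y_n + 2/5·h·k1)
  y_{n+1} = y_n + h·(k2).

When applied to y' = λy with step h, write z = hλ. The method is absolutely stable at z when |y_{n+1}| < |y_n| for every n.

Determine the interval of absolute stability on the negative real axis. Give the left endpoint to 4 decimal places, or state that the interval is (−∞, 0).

(-2.5000, 0).

On y'=λy, z=hλ:
  k1=λy_n ⇒ h·k1=z·y_n;  k2=λ(1+2/5z)y_n ⇒ h·k2=z(1+2/5z)y_n
  y_{n+1}/y_n = 1 + z(1+2/5z) = 1 + z + 2/5z²
  Hence R(z) = 1 + z + 2/5z².

Solve |R(x)|<1 on ℝ⁻.
x=-1.15: |R|=0.3790
R=1: x+2/5x²=0 ⇒ x=−5/2=-2.5000; min R=1−1/(4·2/5)=0.3750>−1
Confirm numerically:
  x=-1.974: |R|=0.58467 <1
  x=-1.922: |R|=0.55563 <1
  x=-1.680: |R|=0.44896 <1
  x=-1.507: |R|=0.40142 <1
  x=-2.917: |R|=1.48656 >1
  x=-2.822: |R|=1.36347 >1
  x=-2.542: |R|=1.04271 >1
Interval (-2.5000, 0).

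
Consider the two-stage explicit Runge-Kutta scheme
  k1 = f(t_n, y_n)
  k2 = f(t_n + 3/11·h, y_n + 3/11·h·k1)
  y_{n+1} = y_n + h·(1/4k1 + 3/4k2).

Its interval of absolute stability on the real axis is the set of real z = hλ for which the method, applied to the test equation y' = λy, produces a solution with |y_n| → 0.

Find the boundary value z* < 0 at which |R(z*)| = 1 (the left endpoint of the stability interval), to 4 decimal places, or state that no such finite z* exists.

left endpoint -4.8889.

Test eqn y'=λy, z=hλ:
  k1=λy_n ⇒ h·k1=z·y_n;  k2=λ(1+3/11z)y_n ⇒ h·k2=z(1+3/11z)y_n
  y_{n+1}/y_n = 1 + 1/4z + 3/4z(1+3/11z) = 1 + z + 9/44z²
  ⇒ R(z) = 1 + z + 9/44z².

Need |R(x)|<1, x<0.
x=-1.67: |R|=0.0995
R=1: x+9/44x²=0 ⇒ x=−44/9=-4.8889; min R=1−1/(4·9/44)=-0.2222>−1
Confirm numerically:
  x=-3.643: |R|=0.07161 <1
  x=-2.625: |R|=0.21555 <1
  x=-2.415: |R|=0.22204 <1
  x=-2.138: |R|=0.20301 <1
  x=-5.339: |R|=1.49155 >1
  x=-5.240: |R|=1.37633 >1
  x=-4.983: |R|=1.09592 >1
So |R|<1 on (-4.8889, 0).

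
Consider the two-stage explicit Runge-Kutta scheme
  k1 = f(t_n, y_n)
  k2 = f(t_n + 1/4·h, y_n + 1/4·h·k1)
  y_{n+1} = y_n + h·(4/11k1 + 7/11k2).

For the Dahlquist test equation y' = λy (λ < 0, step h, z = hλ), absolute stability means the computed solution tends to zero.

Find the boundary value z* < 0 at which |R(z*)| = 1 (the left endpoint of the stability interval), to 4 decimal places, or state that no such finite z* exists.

z* = -6.2857.

On y'=λy, z=hλ:
  k1=λy_n ⇒ h·k1=z·y_n;  k2=λ(1+1/4z)y_n ⇒ h·k2=z(1+1/4z)y_n
  y_{n+1}/y_n = 1 + 4/11z + 7/11z(1+1/4z) = 1 + z + 7/44z²
  ⇒ R(z) = 1 + z + 7/44z².

Need |R(x)|<1, x<0.
x=-1.18: |R|=0.0415
R=1: x+7/44x²=0 ⇒ x=−44/7=-6.2857; min R=1−1/(4·7/44)=-0.5714>−1
Confirm numerically:
  x=-5.595: |R|=0.38519 <1
  x=-5.543: |R|=0.34504 <1
  x=-4.709: |R|=0.18121 <1
  x=-3.043: |R|=0.56984 <1
  x=-6.517: |R|=1.23980 >1
  x=-6.433: |R|=1.15074 >1
So |R|<1 on (-6.2857, 0).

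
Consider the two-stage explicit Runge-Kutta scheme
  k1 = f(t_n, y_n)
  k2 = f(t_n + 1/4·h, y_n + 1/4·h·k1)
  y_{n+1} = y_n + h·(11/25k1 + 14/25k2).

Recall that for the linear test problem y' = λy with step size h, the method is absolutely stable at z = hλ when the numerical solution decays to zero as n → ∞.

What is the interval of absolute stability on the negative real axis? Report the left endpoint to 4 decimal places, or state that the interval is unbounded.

Set f=λy, z=hλ:
  k1=λy_n ⇒ h·k1=z·y_n;  k2=λ(1+1/4z)y_n ⇒ h·k2=z(1+1/4z)y_n
  y_{n+1}/y_n = 1 + 11/25z + 14/25z(1+1/4z) = 1 + z + 7/50z²
  so R(z) = 1 + z + 7/50z².

Find x<0 with |R(x)|<1.
x=-1.52: |R|=0.1965
R=1: x+7/50x²=0 ⇒ x=−50/7=-7.1429; min R=1−1/(4·7/50)=-0.7857>−1
Confirm numerically:
  x=-7.091: |R|=0.94852 <1
  x=-6.596: |R|=0.49501 <1
  x=-5.036: |R|=0.48542 <1
  x=-3.029: |R|=0.74452 <1
  x=-7.729: |R|=1.63424 >1
  x=-7.261: |R|=1.12010 >1
  x=-7.210: |R|=1.06777 >1
So |R|<1 on (-7.1429, 0).

(-7.1429, 0).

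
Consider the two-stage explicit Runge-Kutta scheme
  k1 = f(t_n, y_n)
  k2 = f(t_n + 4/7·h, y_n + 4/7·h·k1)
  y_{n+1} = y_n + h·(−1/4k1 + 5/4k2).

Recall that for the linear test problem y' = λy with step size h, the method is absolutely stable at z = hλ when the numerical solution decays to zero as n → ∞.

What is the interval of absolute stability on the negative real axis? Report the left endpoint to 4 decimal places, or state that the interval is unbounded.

z∈(-1.4000,0).

Test eqn y'=λy, z=hλ:
  k1=λy_n ⇒ h·k1=z·y_n;  k2=λ(1+4/7z)y_n ⇒ h·k2=z(1+4/7z)y_n
  y_{n+1}/y_n = 1 − 1/4z + 5/4z(1+4/7z) = 1 + z + 5/7z²
  R(z) = 1 + z + 5/7z².

Find x<0 with |R(x)|<1.
x=-0.57: |R|=0.6621
R=1: x+5/7x²=0 ⇒ x=−7/5=-1.4000; min R=1−1/(4·5/7)=0.6500>−1
Confirm numerically:
  x=-1.253: |R|=0.86843 <1
  x=-1.129: |R|=0.78146 <1
  x=-1.061: |R|=0.74309 <1
  x=-0.939: |R|=0.69080 <1
  x=-1.680: |R|=1.33600 >1
  x=-1.561: |R|=1.17951 >1
So |R|<1 on (-1.4000, 0).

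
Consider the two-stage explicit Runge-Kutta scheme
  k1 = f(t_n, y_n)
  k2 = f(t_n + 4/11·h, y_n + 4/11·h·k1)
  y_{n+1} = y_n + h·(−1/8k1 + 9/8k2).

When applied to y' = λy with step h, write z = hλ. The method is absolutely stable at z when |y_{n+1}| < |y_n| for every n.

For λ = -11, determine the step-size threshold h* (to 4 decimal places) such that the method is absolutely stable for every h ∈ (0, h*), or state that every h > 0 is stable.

On y'=λy, z=hλ:
  k1=λy_n ⇒ h·k1=z·y_n;  k2=λ(1+4/11z)y_n ⇒ h·k2=z(1+4/11z)y_n
  y_{n+1}/y_n = 1 − 1/8z + 9/8z(1+4/11z) = 1 + z + 9/22z²
  so R(z) = 1 + z + 9/22z².

Solve |R(x)|<1 on ℝ⁻.
x=-1.73: |R|=0.4944
R=1: x+9/22x²=0 ⇒ x=−22/9=-2.4444; min R=1−1/(4·9/22)=0.3889>−1
Confirm numerically:
  x=-1.652: |R|=0.46445 <1
  x=-1.171: |R|=0.38996 <1
  x=-1.078: |R|=0.39740 <1
  x=-2.934: |R|=1.58760 >1
  x=-2.802: |R|=1.40986 >1
So |R|<1 on (-2.4444, 0).

(-2.4444,0); λ=-11 ⇒ h* = (22/9)/11 = 0.2222.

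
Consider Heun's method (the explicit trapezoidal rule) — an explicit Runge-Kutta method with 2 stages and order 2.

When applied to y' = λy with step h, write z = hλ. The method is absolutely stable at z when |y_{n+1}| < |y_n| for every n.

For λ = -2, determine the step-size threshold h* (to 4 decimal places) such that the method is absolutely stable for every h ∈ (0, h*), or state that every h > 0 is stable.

(-2.0000,0); λ=-2 ⇒ h* = 1.0000.

With y'=λy (z=hλ):
  order 2, 2-stage ⇒ R(z)=1+z+z^2/2
  (e.g. R(-0.69)=0.54805, |R|=0.54805)

Boundary: |R(x)|=1, x<0.
x=-0.69: |R|=0.5481
|R(-2.26)|=1.2938 |R(-0.64)|=0.5648 |R(-0.57)|=0.5924
Bisect:
  x_lo=-2.5888 |R|=1.7621  x_hi=-0.3024 |R|=0.7433
  mid=-1.44562 |R|=0.59929 →hi
  mid=-2.01721 |R|=1.01736 →lo
  mid=-1.73141 |R|=0.76748 →hi
  mid=-1.87431 |R|=0.88221 →hi
  mid=-1.94576 |R|=0.94723 →hi
  mid=-1.98148 |R|=0.98166 →hi
  mid=-1.99935 |R|=0.99935 →hi
  mid=-2.00828 |R|=1.00831 →lo
  ...
  [-2.00004,-1.99990] ⇒ x*=-2.0000
Stable set (-2.0000, 0).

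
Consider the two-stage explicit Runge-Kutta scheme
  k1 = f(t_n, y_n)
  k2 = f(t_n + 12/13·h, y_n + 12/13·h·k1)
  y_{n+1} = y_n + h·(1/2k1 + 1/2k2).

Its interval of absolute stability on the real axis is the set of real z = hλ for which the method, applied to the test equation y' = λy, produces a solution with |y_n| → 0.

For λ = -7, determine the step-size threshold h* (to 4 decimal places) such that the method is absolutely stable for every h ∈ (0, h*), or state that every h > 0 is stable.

Test eqn y'=λy, z=hλ:
  k1=λy_n ⇒ h·k1=z·y_n;  k2=λ(1+12/13z)y_n ⇒ h·k2=z(1+12/13z)y_n
  y_{n+1}/y_n = 1 + 1/2z + 1/2z(1+12/13z) = 1 + z + 6/13z²
  ⇒ R(z) = 1 + z + 6/13z².

Find x<0 with |R(x)|<1.
x=-0.98: |R|=0.4633
R=1: x+6/13x²=0 ⇒ x=−13/6=-2.1667; min R=1−1/(4·6/13)=0.4583>−1
Confirm numerically:
  x=-1.846: |R|=0.72679 <1
  x=-1.724: |R|=0.64777 <1
  x=-0.960: |R|=0.46535 <1
  x=-2.565: |R|=1.47157 >1
  x=-2.375: |R|=1.22837 >1
  x=-2.259: |R|=1.09627 >1
So |R|<1 on (-2.1667, 0).

(-2.1667,0); λ=-7 ⇒ h* = (13/6)/7 = 0.3095.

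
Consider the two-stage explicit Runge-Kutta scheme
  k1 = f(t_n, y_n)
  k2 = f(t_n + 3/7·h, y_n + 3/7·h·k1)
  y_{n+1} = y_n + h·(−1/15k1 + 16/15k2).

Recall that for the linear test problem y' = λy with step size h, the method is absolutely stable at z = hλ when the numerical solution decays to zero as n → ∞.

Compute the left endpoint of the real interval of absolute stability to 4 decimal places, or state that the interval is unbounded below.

Test eqn y'=λy, z=hλ:
  k1=λy_n ⇒ h·k1=z·y_n;  k2=λ(1+3/7z)y_n ⇒ h·k2=z(1+3/7z)y_n
  y_{n+1}/y_n = 1 − 1/15z + 16/15z(1+3/7z) = 1 + z + 16/35z²
  R(z) = 1 + z + 16/35z².

Find x<0 with |R(x)|<1.
x=-0.39: |R|=0.6795
R=1: x+16/35x²=0 ⇒ x=−35/16=-2.1875; min R=1−1/(4·16/35)=0.4531>−1
Confirm numerically:
  x=-2.045: |R|=0.86678 <1
  x=-1.812: |R|=0.68896 <1
  x=-1.387: |R|=0.49244 <1
  x=-0.992: |R|=0.45786 <1
  x=-2.418: |R|=1.25479 >1
  x=-2.403: |R|=1.23673 >1
  x=-2.282: |R|=1.09858 >1
So |R|<1 on (-2.1875, 0).

z* = -2.1875.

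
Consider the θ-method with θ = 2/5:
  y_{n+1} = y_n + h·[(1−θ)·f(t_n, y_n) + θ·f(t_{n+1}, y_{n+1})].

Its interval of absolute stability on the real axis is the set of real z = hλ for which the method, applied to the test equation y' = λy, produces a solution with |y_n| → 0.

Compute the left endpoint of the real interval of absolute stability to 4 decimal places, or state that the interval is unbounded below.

Set f=λy, z=hλ:
  y_{n+1} = y_n + z·[3/5·y_n + 2/5·y_{n+1}] ⇒ (1 − 2/5z)y_{n+1} = (1 + 3/5z)y_n
  ⇒ R(z) = (1 + 3/5z)/(1 − 2/5z).

Find x<0 with |R(x)|<1.
x=-1.65: |R|=0.0060
R=−1: 1+3/5x = −1+2/5x ⇒ -1/5x=2 ⇒ x=2/(-1/5)=-10.0000
Confirm numerically:
  x=-7.396: |R|=0.86843 <1
  x=-7.230: |R|=0.85766 <1
  x=-6.348: |R|=0.79363 <1
  x=-10.439: |R|=1.01696 >1
  x=-10.047: |R|=1.00187 >1
Interval (-10.0000, 0).

left endpoint -10.0000.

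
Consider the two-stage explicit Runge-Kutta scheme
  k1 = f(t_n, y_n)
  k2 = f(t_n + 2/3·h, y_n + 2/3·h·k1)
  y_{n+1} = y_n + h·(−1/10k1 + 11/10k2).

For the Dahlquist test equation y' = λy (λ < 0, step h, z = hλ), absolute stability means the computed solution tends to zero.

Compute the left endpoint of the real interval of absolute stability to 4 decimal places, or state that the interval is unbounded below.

Set f=λy, z=hλ:
  k1=λy_n ⇒ h·k1=z·y_n;  k2=λ(1+2/3z)y_n ⇒ h·k2=z(1+2/3z)y_n
  y_{n+1}/y_n = 1 − 1/10z + 11/10z(1+2/3z) = 1 + z + 11/15z²
  so R(z) = 1 + z + 11/15z².

Solve |R(x)|<1 on ℝ⁻.
x=-1.36: |R|=0.9964
R=1: x+11/15x²=0 ⇒ x=−15/11=-1.3636; min R=1−1/(4·11/15)=0.6591>−1
Confirm numerically:
  x=-1.305: |R|=0.94388 <1
  x=-1.058: |R|=0.76287 <1
  x=-0.951: |R|=0.71223 <1
  x=-0.827: |R|=0.67455 <1
  x=-1.944: |R|=1.82737 >1
  x=-1.893: |R|=1.73486 >1
  x=-1.508: |R|=1.15965 >1
So |R|<1 on (-1.3636, 0).

left endpoint -1.3636.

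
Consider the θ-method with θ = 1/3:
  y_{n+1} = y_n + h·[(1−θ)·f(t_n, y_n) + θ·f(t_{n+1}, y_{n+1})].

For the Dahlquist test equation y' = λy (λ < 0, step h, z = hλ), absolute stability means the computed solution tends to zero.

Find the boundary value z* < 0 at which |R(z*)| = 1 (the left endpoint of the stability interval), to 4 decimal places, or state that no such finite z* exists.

z* = -6.0000.

On y'=λy, z=hλ:
  y_{n+1} = y_n + z·[2/3·y_n + 1/3·y_{n+1}] ⇒ (1 − 1/3z)y_{n+1} = (1 + 2/3z)y_n
  R(z) = (1 + 2/3z)/(1 − 1/3z).

Find x<0 with |R(x)|<1.
x=-1: |R|=0.2500
R=−1: 1+2/3x = −1+1/3x ⇒ -1/3x=2 ⇒ x=2/(-1/3)=-6.0000
Confirm numerically:
  x=-4.897: |R|=0.86033 <1
  x=-3.850: |R|=0.68613 <1
  x=-3.531: |R|=0.62196 <1
  x=-6.265: |R|=1.02860 >1
  x=-6.123: |R|=1.01348 >1
Interval (-6.0000, 0).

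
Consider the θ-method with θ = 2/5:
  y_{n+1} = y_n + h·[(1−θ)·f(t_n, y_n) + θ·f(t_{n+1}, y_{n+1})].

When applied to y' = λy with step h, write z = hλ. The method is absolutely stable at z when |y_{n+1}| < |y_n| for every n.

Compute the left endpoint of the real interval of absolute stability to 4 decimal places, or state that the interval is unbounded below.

Set f=λy, z=hλ:
  y_{n+1} = y_n + z·[3/5·y_n + 2/5·y_{n+1}] ⇒ (1 − 2/5z)y_{n+1} = (1 + 3/5z)y_n
  R(z) = (1 + 3/5z)/(1 − 2/5z).

Need |R(x)|<1, x<0.
x=-1.6: |R|=0.0244
R=−1: 1+3/5x = −1+2/5x ⇒ -1/5x=2 ⇒ x=2/(-1/5)=-10.0000
Confirm numerically:
  x=-7.508: |R|=0.87550 <1
  x=-5.986: |R|=0.76349 <1
  x=-5.406: |R|=0.70946 <1
  x=-4.355: |R|=0.58826 <1
  x=-10.331: |R|=1.01290 >1
  x=-10.232: |R|=1.00911 >1
Interval (-10.0000, 0).

left endpoint -10.0000.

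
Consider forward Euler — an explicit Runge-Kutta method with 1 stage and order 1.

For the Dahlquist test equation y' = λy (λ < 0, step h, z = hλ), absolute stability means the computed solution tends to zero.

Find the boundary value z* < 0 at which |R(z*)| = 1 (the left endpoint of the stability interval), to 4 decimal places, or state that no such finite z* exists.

Set f=λy, z=hλ:
  order 1, 1-stage ⇒ R(z)=1+z
  (e.g. R(-1.22)=-0.22000, |R|=0.22000)

Boundary: |R(x)|=1, x<0.
x=-1.22: |R|=0.2200
|R(-0.79)|=0.2100 |R(-0.75)|=0.2500 |R(-0.63)|=0.3700
Bisect:
  x_lo=-2.5327 |R|=1.5327  x_hi=-0.0962 |R|=0.9038
  mid=-1.31442 |R|=0.31442 →hi
  mid=-1.92354 |R|=0.92354 →hi
  mid=-2.22810 |R|=1.22810 →lo
  mid=-2.07582 |R|=1.07582 →lo
  mid=-1.99968 |R|=0.99968 →hi
  mid=-2.03775 |R|=1.03775 →lo
  mid=-2.01871 |R|=1.01871 →lo
  mid=-2.00919 |R|=1.00919 →lo
  ...
  [-2.00012,-1.99997] ⇒ x*=-2.0000
Interval (-2.0000, 0).

z* = -2.0000.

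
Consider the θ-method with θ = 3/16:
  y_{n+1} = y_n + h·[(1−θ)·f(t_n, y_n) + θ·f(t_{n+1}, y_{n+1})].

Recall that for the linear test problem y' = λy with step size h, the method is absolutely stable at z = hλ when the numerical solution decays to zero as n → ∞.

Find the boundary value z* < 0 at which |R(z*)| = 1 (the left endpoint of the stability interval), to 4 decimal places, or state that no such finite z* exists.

left endpoint -3.2000.

On y'=λy, z=hλ:
  y_{n+1} = y_n + z·[13/16·y_n + 3/16·y_{n+1}] ⇒ (1 − 3/16z)y_{n+1} = (1 + 13/16z)y_n
  ⇒ R(z) = (1 + 13/16z)/(1 − 3/16z).

Solve |R(x)|<1 on ℝ⁻.
x=-0.91: |R|=0.2226
R=−1: 1+13/16x = −1+3/16x ⇒ -5/8x=2 ⇒ x=2/(-5/8)=-3.2000
Confirm numerically:
  x=-3.099: |R|=0.96007 <1
  x=-3.071: |R|=0.94884 <1
  x=-2.962: |R|=0.90436 <1
  x=-1.820: |R|=0.35694 <1
  x=-3.778: |R|=1.21146 >1
  x=-3.522: |R|=1.12121 >1
  x=-3.404: |R|=1.07783 >1
So |R|<1 on (-3.2000, 0).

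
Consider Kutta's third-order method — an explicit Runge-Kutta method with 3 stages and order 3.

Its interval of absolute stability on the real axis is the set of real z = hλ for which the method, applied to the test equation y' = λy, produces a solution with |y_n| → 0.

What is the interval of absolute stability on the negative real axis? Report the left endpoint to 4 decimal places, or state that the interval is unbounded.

On y'=λy, z=hλ:
  order 3, 3-stage ⇒ R(z)=1+z+z^2/2+z^3/6
  (e.g. R(-1.6)=-0.00267, |R|=0.00267)

Solve |R(x)|<1 on ℝ⁻.
x=-1.6: |R|=0.0027
|R(-2.87)|=1.6915 |R(-1.83)|=0.1770 |R(-1.18)|=0.2424
Bisect:
  x_lo=-2.9789 |R|=1.9477  x_hi=-0.1910 |R|=0.8260
  mid=-1.58497 |R|=0.00749 →hi
  mid=-2.28193 |R|=0.65873 →hi
  mid=-2.63041 |R|=1.20420 →lo
  mid=-2.45617 |R|=0.90936 →hi
  mid=-2.54329 |R|=1.05092 →lo
  mid=-2.49973 |R|=0.97872 →hi
  mid=-2.52151 |R|=1.01446 →lo
  mid=-2.51062 |R|=0.99650 →hi
  ...
  [-2.51283,-2.51266] ⇒ x*=-2.5127
Interval (-2.5127, 0).

z∈(-2.5127,0).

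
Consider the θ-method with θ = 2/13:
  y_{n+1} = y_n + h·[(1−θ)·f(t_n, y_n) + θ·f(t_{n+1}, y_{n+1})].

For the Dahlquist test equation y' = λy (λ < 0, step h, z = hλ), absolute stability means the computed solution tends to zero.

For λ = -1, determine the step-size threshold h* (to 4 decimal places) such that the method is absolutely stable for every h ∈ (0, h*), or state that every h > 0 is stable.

With y'=λy (z=hλ):
  y_{n+1} = y_n + z·[11/13·y_n + 2/13·y_{n+1}] ⇒ (1 − 2/13z)y_{n+1} = (1 + 11/13z)y_n
  Hence R(z) = (1 + 11/13z)/(1 − 2/13z).

Boundary: |R(x)|=1, x<0.
x=-0.47: |R|=0.5617
R=−1: 1+11/13x = −1+2/13x ⇒ -9/13x=2 ⇒ x=2/(-9/13)=-2.8889
Confirm numerically:
  x=-2.398: |R|=0.75174 <1
  x=-2.078: |R|=0.57461 <1
  x=-1.494: |R|=0.21479 <1
  x=-1.439: |R|=0.17817 <1
  x=-3.183: |R|=1.13668 >1
  x=-3.002: |R|=1.05357 >1
Stable set (-2.8889, 0).

(-2.8889,0); λ=-1 ⇒ h* = (26/9)/1 = 2.8889.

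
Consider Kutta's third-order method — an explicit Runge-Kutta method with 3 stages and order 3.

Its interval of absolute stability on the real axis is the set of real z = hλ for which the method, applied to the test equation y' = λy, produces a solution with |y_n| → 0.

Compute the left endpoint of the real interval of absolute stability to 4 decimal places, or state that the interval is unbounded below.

Set f=λy, z=hλ:
  order 3, 3-stage ⇒ R(z)=1+z+z^2/2+z^3/6
  (e.g. R(-0.99)=0.33833, |R|=0.33833)

Find x<0 with |R(x)|<1.
x=-0.99: |R|=0.3383
|R(-1.81)|=0.1602 |R(-1.73)|=0.0965 |R(-1.47)|=0.0810
Bisect:
  x_lo=-3.1107 |R|=2.2894  x_hi=-0.1832 |R|=0.8326
  mid=-1.64696 |R|=0.03528 →hi
  mid=-2.37885 |R|=0.79302 →hi
  mid=-2.74480 |R|=1.42436 →lo
  mid=-2.56183 |R|=1.08254 →lo
  mid=-2.47034 |R|=0.93163 →hi
  mid=-2.51609 |R|=1.00550 →lo
  mid=-2.49321 |R|=0.96817 →hi
  ...
  [-2.51287,-2.51269] ⇒ x*=-2.5127
So |R|<1 on (-2.5127, 0).

z* = -2.5127.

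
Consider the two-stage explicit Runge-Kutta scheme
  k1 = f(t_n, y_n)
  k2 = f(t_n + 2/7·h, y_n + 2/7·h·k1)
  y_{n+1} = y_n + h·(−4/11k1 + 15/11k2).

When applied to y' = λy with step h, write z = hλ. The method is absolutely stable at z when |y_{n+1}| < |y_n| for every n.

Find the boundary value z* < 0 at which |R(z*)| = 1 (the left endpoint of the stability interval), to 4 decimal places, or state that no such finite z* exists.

Set f=λy, z=hλ:
  k1=λy_n ⇒ h·k1=z·y_n;  k2=λ(1+2/7z)y_n ⇒ h·k2=z(1+2/7z)y_n
  y_{n+1}/y_n = 1 − 4/11z + 15/11z(1+2/7z) = 1 + z + 30/77z²
  ⇒ R(z) = 1 + z + 30/77z².

Need |R(x)|<1, x<0.
x=-1.15: |R|=0.3653
R=1: x+30/77x²=0 ⇒ x=−77/30=-2.5667; min R=1−1/(4·30/77)=0.3583>−1
Confirm numerically:
  x=-2.124: |R|=0.63368 <1
  x=-2.006: |R|=0.56181 <1
  x=-1.385: |R|=0.36236 <1
  x=-1.300: |R|=0.35844 <1
  x=-2.855: |R|=1.32072 >1
  x=-2.816: |R|=1.27355 >1
  x=-2.597: |R|=1.03069 >1
Stable set (-2.5667, 0).

z* = -2.5667.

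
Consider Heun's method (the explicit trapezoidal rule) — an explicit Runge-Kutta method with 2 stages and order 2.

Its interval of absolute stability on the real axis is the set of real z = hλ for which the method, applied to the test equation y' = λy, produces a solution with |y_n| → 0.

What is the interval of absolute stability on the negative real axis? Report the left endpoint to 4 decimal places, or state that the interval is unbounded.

z∈(-2.0000,0).

Test eqn y'=λy, z=hλ:
  order 2, 2-stage ⇒ R(z)=1+z+z^2/2
  (e.g. R(-1.66)=0.71780, |R|=0.71780)

Find x<0 with |R(x)|<1.
x=-1.66: |R|=0.7178
|R(-1.73)|=0.7664 |R(-1.55)|=0.6513 |R(-1.08)|=0.5032
Bisect:
  x_lo=-2.4830 |R|=1.5996  x_hi=-0.2134 |R|=0.8093
  mid=-1.34822 |R|=0.56063 →hi
  mid=-1.91560 |R|=0.91916 →hi
  mid=-2.19930 |R|=1.21916 →lo
  mid=-2.05745 |R|=1.05910 →lo
  mid=-1.98653 |R|=0.98662 →hi
  mid=-2.02199 |R|=1.02223 →lo
  mid=-2.00426 |R|=1.00427 →lo
  mid=-1.99539 |R|=0.99540 →hi
  ...
  [-2.00010,-1.99996] ⇒ x*=-2.0000
So |R|<1 on (-2.0000, 0).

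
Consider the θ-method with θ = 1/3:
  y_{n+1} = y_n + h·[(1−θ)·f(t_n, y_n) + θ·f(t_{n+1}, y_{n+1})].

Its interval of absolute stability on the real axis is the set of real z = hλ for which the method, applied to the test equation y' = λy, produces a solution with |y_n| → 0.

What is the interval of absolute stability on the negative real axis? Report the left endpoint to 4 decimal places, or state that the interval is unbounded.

Set f=λy, z=hλ:
  y_{n+1} = y_n + z·[2/3·y_n + 1/3·y_{n+1}] ⇒ (1 − 1/3z)y_{n+1} = (1 + 2/3z)y_n
  so R(z) = (1 + 2/3z)/(1 − 1/3z).

Find x<0 with |R(x)|<1.
x=-0.61: |R|=0.4931
R=−1: 1+2/3x = −1+1/3x ⇒ -1/3x=2 ⇒ x=2/(-1/3)=-6.0000
Confirm numerically:
  x=-4.725: |R|=0.83495 <1
  x=-4.428: |R|=0.78837 <1
  x=-3.637: |R|=0.64397 <1
  x=-2.651: |R|=0.40736 <1
  x=-6.353: |R|=1.03774 >1
  x=-6.100: |R|=1.01099 >1
  x=-6.029: |R|=1.00321 >1
Interval (-6.0000, 0).

z∈(-6.0000,0).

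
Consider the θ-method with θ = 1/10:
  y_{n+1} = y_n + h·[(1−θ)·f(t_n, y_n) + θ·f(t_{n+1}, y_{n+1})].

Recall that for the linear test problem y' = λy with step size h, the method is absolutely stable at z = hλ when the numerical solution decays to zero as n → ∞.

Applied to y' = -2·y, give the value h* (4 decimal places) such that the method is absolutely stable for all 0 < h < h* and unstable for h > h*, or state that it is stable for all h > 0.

(-2.5000,0); λ=-2 ⇒ h* = (5/2)/2 = 1.2500.

With y'=λy (z=hλ):
  y_{n+1} = y_n + z·[9/10·y_n + 1/10·y_{n+1}] ⇒ (1 − 1/10z)y_{n+1} = (1 + 9/10z)y_n
  Hence R(z) = (1 + 9/10z)/(1 − 1/10z).

Solve |R(x)|<1 on ℝ⁻.
x=-0.99: |R|=0.0992
R=−1: 1+9/10x = −1+1/10x ⇒ -4/5x=2 ⇒ x=2/(-4/5)=-2.5000
Confirm numerically:
  x=-2.292: |R|=0.86463 <1
  x=-1.822: |R|=0.54119 <1
  x=-1.752: |R|=0.49081 <1
  x=-1.441: |R|=0.25951 <1
  x=-2.921: |R|=1.26066 >1
  x=-2.645: |R|=1.09174 >1
Stable set (-2.5000, 0).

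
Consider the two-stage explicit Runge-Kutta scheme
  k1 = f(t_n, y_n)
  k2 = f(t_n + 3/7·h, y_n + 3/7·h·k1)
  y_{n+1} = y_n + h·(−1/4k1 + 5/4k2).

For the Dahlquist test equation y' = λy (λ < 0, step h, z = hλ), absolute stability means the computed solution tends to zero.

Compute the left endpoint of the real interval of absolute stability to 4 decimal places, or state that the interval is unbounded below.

With y'=λy (z=hλ):
  k1=λy_n ⇒ h·k1=z·y_n;  k2=λ(1+3/7z)y_n ⇒ h·k2=z(1+3/7z)y_n
  y_{n+1}/y_n = 1 − 1/4z + 5/4z(1+3/7z) = 1 + z + 15/28z²
  so R(z) = 1 + z + 15/28z².

Solve |R(x)|<1 on ℝ⁻.
x=-1.46: |R|=0.6819
R=1: x+15/28x²=0 ⇒ x=−28/15=-1.8667; min R=1−1/(4·15/28)=0.5333>−1
Confirm numerically:
  x=-1.815: |R|=0.94976 <1
  x=-1.382: |R|=0.64117 <1
  x=-1.219: |R|=0.57705 <1
  x=-2.179: |R|=1.36459 >1
  x=-1.988: |R|=1.12922 >1
  x=-1.918: |R|=1.05274 >1
So |R|<1 on (-1.8667, 0).

z* = -1.8667.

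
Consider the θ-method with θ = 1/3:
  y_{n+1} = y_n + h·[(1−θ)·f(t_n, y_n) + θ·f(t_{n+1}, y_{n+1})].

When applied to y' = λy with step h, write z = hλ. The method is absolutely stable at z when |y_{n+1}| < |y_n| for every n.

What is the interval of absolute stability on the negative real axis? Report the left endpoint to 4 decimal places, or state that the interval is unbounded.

z∈(-6.0000,0).

On y'=λy, z=hλ:
  y_{n+1} = y_n + z·[2/3·y_n + 1/3·y_{n+1}] ⇒ (1 − 1/3z)y_{n+1} = (1 + 2/3z)y_n
  ⇒ R(z) = (1 + 2/3z)/(1 − 1/3z).

Need |R(x)|<1, x<0.
x=-0.81: |R|=0.3622
R=−1: 1+2/3x = −1+1/3x ⇒ -1/3x=2 ⇒ x=2/(-1/3)=-6.0000
Confirm numerically:
  x=-4.536: |R|=0.80573 <1
  x=-4.453: |R|=0.79243 <1
  x=-3.417: |R|=0.59748 <1
  x=-6.565: |R|=1.05907 >1
  x=-6.434: |R|=1.04600 >1
  x=-6.247: |R|=1.02671 >1
Stable set (-6.0000, 0).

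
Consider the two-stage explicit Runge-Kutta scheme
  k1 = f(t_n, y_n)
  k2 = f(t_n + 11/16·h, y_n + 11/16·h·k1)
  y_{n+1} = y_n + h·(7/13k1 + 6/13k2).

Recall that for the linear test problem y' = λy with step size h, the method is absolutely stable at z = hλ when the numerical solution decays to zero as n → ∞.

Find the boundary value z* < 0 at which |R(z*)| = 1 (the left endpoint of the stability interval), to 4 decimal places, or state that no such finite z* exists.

With y'=λy (z=hλ):
  k1=λy_n ⇒ h·k1=z·y_n;  k2=λ(1+11/16z)y_n ⇒ h·k2=z(1+11/16z)y_n
  y_{n+1}/y_n = 1 + 7/13z + 6/13z(1+11/16z) = 1 + z + 33/104z²
  ⇒ R(z) = 1 + z + 33/104z².

Find x<0 with |R(x)|<1.
x=-1.6: |R|=0.2123
R=1: x+33/104x²=0 ⇒ x=−104/33=-3.1515; min R=1−1/(4·33/104)=0.2121>−1
Confirm numerically:
  x=-2.602: |R|=0.54630 <1
  x=-2.253: |R|=0.35766 <1
  x=-1.984: |R|=0.26500 <1
  x=-1.968: |R|=0.26094 <1
  x=-3.366: |R|=1.22908 >1
  x=-3.325: |R|=1.18303 >1
  x=-3.245: |R|=1.09626 >1
Interval (-3.1515, 0).

left endpoint -3.1515.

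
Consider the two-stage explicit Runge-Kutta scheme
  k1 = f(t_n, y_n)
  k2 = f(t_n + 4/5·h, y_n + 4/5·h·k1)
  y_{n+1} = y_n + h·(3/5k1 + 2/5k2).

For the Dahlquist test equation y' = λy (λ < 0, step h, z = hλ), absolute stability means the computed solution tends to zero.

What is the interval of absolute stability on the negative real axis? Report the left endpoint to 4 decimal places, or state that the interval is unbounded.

(-3.1250, 0).

On y'=λy, z=hλ:
  k1=λy_n ⇒ h·k1=z·y_n;  k2=λ(1+4/5z)y_n ⇒ h·k2=z(1+4/5z)y_n
  y_{n+1}/y_n = 1 + 3/5z + 2/5z(1+4/5z) = 1 + z + 8/25z²
  R(z) = 1 + z + 8/25z².

Find x<0 with |R(x)|<1.
x=-0.55: |R|=0.5468
R=1: x+8/25x²=0 ⇒ x=−25/8=-3.1250; min R=1−1/(4·8/25)=0.2188>−1
Confirm numerically:
  x=-2.572: |R|=0.54486 <1
  x=-2.436: |R|=0.46291 <1
  x=-2.254: |R|=0.37177 <1
  x=-2.233: |R|=0.36261 <1
  x=-3.451: |R|=1.36001 >1
  x=-3.294: |R|=1.17814 >1
  x=-3.259: |R|=1.13975 >1
Interval (-3.1250, 0).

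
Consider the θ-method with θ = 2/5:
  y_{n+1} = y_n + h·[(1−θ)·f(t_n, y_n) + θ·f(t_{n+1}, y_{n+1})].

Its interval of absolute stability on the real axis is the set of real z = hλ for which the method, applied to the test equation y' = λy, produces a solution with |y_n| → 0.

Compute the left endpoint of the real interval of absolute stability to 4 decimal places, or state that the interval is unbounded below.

Set f=λy, z=hλ:
  y_{n+1} = y_n + z·[3/5·y_n + 2/5·y_{n+1}] ⇒ (1 − 2/5z)y_{n+1} = (1 + 3/5z)y_n
  Hence R(z) = (1 + 3/5z)/(1 − 2/5z).

Boundary: |R(x)|=1, x<0.
x=-0.72: |R|=0.4410
R=−1: 1+3/5x = −1+2/5x ⇒ -1/5x=2 ⇒ x=2/(-1/5)=-10.0000
Confirm numerically:
  x=-7.196: |R|=0.85540 <1
  x=-6.194: |R|=0.78111 <1
  x=-5.874: |R|=0.75364 <1
  x=-10.446: |R|=1.01723 >1
  x=-10.399: |R|=1.01547 >1
  x=-10.372: |R|=1.01445 >1
Interval (-10.0000, 0).

z* = -10.0000.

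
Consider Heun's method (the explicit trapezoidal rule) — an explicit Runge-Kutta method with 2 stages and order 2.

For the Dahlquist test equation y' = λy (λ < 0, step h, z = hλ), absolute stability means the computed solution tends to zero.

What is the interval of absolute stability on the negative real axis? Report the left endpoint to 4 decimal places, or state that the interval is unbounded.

z∈(-2.0000,0).

On y'=λy, z=hλ:
  order 2, 2-stage ⇒ R(z)=1+z+z^2/2
  (e.g. R(-1.27)=0.53645, |R|=0.53645)

Solve |R(x)|<1 on ℝ⁻.
x=-1.27: |R|=0.5364
|R(-1.99)|=0.9900 |R(-1.88)|=0.8872 |R(-1.31)|=0.5481
Bisect:
  x_lo=-2.3174 |R|=1.3678  x_hi=-0.2984 |R|=0.7461
  mid=-1.30791 |R|=0.54741 →hi
  mid=-1.81266 |R|=0.83021 →hi
  mid=-2.06504 |R|=1.06715 →lo
  mid=-1.93885 |R|=0.94072 →hi
  mid=-2.00195 |R|=1.00195 →lo
  mid=-1.97040 |R|=0.97084 →hi
  mid=-1.98617 |R|=0.98627 →hi
  mid=-1.99406 |R|=0.99408 →hi
  mid=-1.99800 |R|=0.99800 →hi
  mid=-1.99997 |R|=0.99997 →hi
  ...
  [-2.00010,-1.99997] ⇒ x*=-2.0000
Stable set (-2.0000, 0).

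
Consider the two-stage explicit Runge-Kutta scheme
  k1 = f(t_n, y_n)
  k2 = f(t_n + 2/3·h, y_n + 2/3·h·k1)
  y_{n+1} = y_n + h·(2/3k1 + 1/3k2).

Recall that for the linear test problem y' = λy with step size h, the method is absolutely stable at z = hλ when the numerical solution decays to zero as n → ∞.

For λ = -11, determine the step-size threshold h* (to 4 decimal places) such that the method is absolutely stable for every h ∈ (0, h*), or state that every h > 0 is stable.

On y'=λy, z=hλ:
  k1=λy_n ⇒ h·k1=z·y_n;  k2=λ(1+2/3z)y_n ⇒ h·k2=z(1+2/3z)y_n
  y_{n+1}/y_n = 1 + 2/3z + 1/3z(1+2/3z) = 1 + z + 2/9z²
  so R(z) = 1 + z + 2/9z².

Boundary: |R(x)|=1, x<0.
x=-0.49: |R|=0.5634
R=1: x+2/9x²=0 ⇒ x=−9/2=-4.5000; min R=1−1/(4·2/9)=-0.1250>−1
Confirm numerically:
  x=-4.351: |R|=0.85593 <1
  x=-4.031: |R|=0.57988 <1
  x=-3.379: |R|=0.15825 <1
  x=-2.122: |R|=0.12136 <1
  x=-5.070: |R|=1.64220 >1
  x=-4.695: |R|=1.20345 >1
  x=-4.635: |R|=1.13905 >1
Stable set (-4.5000, 0).

(-4.5000,0); λ=-11 ⇒ h* = (9/2)/11 = 0.4091.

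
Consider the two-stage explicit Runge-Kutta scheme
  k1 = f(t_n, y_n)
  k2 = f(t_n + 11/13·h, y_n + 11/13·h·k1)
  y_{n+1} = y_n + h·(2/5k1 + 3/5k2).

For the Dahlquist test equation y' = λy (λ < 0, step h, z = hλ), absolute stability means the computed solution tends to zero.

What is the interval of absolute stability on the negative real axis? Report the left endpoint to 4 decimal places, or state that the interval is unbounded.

With y'=λy (z=hλ):
  k1=λy_n ⇒ h·k1=z·y_n;  k2=λ(1+11/13z)y_n ⇒ h·k2=z(1+11/13z)y_n
  y_{n+1}/y_n = 1 + 2/5z + 3/5z(1+11/13z) = 1 + z + 33/65z²
  so R(z) = 1 + z + 33/65z².

Need |R(x)|<1, x<0.
x=-1.23: |R|=0.5381
R=1: x+33/65x²=0 ⇒ x=−65/33=-1.9697; min R=1−1/(4·33/65)=0.5076>−1
Confirm numerically:
  x=-1.823: |R|=0.86423 <1
  x=-1.189: |R|=0.52874 <1
  x=-1.055: |R|=0.51007 <1
  x=-2.564: |R|=1.77362 >1
  x=-2.470: |R|=1.62738 >1
  x=-2.361: |R|=1.46904 >1
Interval (-1.9697, 0).

(-1.9697, 0).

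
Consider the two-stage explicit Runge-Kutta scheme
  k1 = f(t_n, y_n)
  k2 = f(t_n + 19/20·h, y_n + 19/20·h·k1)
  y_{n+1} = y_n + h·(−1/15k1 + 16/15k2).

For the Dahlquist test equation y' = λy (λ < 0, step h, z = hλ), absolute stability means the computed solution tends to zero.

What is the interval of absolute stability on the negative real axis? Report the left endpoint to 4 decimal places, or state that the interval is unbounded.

On y'=λy, z=hλ:
  k1=λy_n ⇒ h·k1=z·y_n;  k2=λ(1+19/20z)y_n ⇒ h·k2=z(1+19/20z)y_n
  y_{n+1}/y_n = 1 − 1/15z + 16/15z(1+19/20z) = 1 + z + 76/75z²
  R(z) = 1 + z + 76/75z².

Solve |R(x)|<1 on ℝ⁻.
x=-0.45: |R|=0.7552
R=1: x+76/75x²=0 ⇒ x=−75/76=-0.9868; min R=1−1/(4·76/75)=0.7533>−1
Confirm numerically:
  x=-0.869: |R|=0.89623 <1
  x=-0.691: |R|=0.79285 <1
  x=-0.663: |R|=0.78243 <1
  x=-1.416: |R|=1.61579 >1
  x=-1.362: |R|=1.51778 >1
  x=-1.204: |R|=1.26494 >1
Interval (-0.9868, 0).

z∈(-0.9868,0).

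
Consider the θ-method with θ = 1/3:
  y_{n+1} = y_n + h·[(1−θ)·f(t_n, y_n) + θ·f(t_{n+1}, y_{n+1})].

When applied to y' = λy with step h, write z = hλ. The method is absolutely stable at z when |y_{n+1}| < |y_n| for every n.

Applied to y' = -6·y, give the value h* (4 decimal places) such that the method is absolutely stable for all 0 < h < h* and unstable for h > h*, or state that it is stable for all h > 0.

On y'=λy, z=hλ:
  y_{n+1} = y_n + z·[2/3·y_n + 1/3·y_{n+1}] ⇒ (1 − 1/3z)y_{n+1} = (1 + 2/3z)y_n
  Hence R(z) = (1 + 2/3z)/(1 − 1/3z).

Boundary: |R(x)|=1, x<0.
x=-0.85: |R|=0.3377
R=−1: 1+2/3x = −1+1/3x ⇒ -1/3x=2 ⇒ x=2/(-1/3)=-6.0000
Confirm numerically:
  x=-5.455: |R|=0.93554 <1
  x=-3.987: |R|=0.71189 <1
  x=-3.625: |R|=0.64151 <1
  x=-2.750: |R|=0.43478 <1
  x=-6.431: |R|=1.04570 >1
  x=-6.208: |R|=1.02259 >1
Interval (-6.0000, 0).

(-6.0000,0); λ=-6 ⇒ h* = (6)/6 = 1.0000.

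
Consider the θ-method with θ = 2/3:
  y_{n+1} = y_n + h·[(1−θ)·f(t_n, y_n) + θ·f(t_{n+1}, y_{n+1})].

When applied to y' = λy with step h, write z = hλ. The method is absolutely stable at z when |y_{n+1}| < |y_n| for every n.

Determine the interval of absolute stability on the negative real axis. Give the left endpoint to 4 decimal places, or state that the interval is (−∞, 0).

On y'=λy, z=hλ:
  y_{n+1} = y_n + z·[1/3·y_n + 2/3·y_{n+1}] ⇒ (1 − 2/3z)y_{n+1} = (1 + 1/3z)y_n
  Hence R(z) = (1 + 1/3z)/(1 − 2/3z).

Boundary: |R(x)|=1, x<0.
x=-1.13: |R|=0.3555
x=-2: |R|=0.1429
x=-10: |R|=0.3043
x=-100: |R|=0.4778
θ=2/3≥1/2 ⇒ |1+1/3x|<|1−2/3x| ∀x<0 ⇒ unbounded interval.

unbounded; (−∞, 0).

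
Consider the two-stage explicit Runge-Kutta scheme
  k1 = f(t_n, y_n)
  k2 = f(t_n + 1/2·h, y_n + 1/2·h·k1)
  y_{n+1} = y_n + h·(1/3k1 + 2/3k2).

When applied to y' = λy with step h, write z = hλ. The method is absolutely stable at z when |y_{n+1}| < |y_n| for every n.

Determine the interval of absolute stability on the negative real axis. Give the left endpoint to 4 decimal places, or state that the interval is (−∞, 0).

z∈(-3.0000,0).

On y'=λy, z=hλ:
  k1=λy_n ⇒ h·k1=z·y_n;  k2=λ(1+1/2z)y_n ⇒ h·k2=z(1+1/2z)y_n
  y_{n+1}/y_n = 1 + 1/3z + 2/3z(1+1/2z) = 1 + z + 1/3z²
  R(z) = 1 + z + 1/3z².

Find x<0 with |R(x)|<1.
x=-1.35: |R|=0.2575
R=1: x+1/3x²=0 ⇒ x=−3=-3.0000; min R=1−1/(4·1/3)=0.2500>−1
Confirm numerically:
  x=-2.858: |R|=0.86472 <1
  x=-1.749: |R|=0.27067 <1
  x=-1.584: |R|=0.25235 <1
  x=-1.212: |R|=0.27765 <1
  x=-3.217: |R|=1.23270 >1
  x=-3.162: |R|=1.17075 >1
  x=-3.051: |R|=1.05187 >1
Interval (-3.0000, 0).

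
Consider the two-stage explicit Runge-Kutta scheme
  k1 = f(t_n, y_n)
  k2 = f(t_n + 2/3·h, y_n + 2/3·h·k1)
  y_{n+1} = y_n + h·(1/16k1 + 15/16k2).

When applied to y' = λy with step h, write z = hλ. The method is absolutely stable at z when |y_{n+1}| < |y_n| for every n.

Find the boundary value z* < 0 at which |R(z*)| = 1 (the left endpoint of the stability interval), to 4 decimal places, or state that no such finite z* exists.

z* = -1.6000.

Set f=λy, z=hλ:
  k1=λy_n ⇒ h·k1=z·y_n;  k2=λ(1+2/3z)y_n ⇒ h·k2=z(1+2/3z)y_n
  y_{n+1}/y_n = 1 + 1/16z + 15/16z(1+2/3z) = 1 + z + 5/8z²
  Hence R(z) = 1 + z + 5/8z².

Need |R(x)|<1, x<0.
x=-1.31: |R|=0.7626
R=1: x+5/8x²=0 ⇒ x=−8/5=-1.6000; min R=1−1/(4·5/8)=0.6000>−1
Confirm numerically:
  x=-1.559: |R|=0.96005 <1
  x=-1.528: |R|=0.93124 <1
  x=-1.102: |R|=0.65700 <1
  x=-2.165: |R|=1.76452 >1
  x=-1.684: |R|=1.08841 >1
Interval (-1.6000, 0).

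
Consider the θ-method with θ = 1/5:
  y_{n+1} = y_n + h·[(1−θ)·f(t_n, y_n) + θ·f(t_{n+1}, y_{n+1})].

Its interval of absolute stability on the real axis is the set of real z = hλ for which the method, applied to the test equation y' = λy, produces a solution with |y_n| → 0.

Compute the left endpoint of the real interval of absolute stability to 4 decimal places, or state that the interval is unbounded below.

z* = -3.3333.

Set f=λy, z=hλ:
  y_{n+1} = y_n + z·[4/5·y_n + 1/5·y_{n+1}] ⇒ (1 − 1/5z)y_{n+1} = (1 + 4/5z)y_n
  R(z) = (1 + 4/5z)/(1 − 1/5z).

Solve |R(x)|<1 on ℝ⁻.
x=-1.31: |R|=0.0380
R=−1: 1+4/5x = −1+1/5x ⇒ -3/5x=2 ⇒ x=2/(-3/5)=-3.3333
Confirm numerically:
  x=-3.234: |R|=0.96381 <1
  x=-2.361: |R|=0.60372 <1
  x=-1.920: |R|=0.38728 <1
  x=-1.776: |R|=0.31051 <1
  x=-3.603: |R|=1.09404 >1
  x=-3.539: |R|=1.07226 >1
  x=-3.445: |R|=1.03967 >1
Interval (-3.3333, 0).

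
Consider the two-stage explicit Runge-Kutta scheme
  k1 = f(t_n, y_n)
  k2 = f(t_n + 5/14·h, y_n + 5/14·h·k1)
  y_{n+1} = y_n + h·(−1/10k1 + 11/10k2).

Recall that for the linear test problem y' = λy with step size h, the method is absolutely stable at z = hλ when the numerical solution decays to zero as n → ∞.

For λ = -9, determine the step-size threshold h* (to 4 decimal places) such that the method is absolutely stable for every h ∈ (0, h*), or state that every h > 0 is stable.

With y'=λy (z=hλ):
  k1=λy_n ⇒ h·k1=z·y_n;  k2=λ(1+5/14z)y_n ⇒ h·k2=z(1+5/14z)y_n
  y_{n+1}/y_n = 1 − 1/10z + 11/10z(1+5/14z) = 1 + z + 11/28z²
  so R(z) = 1 + z + 11/28z².

Need |R(x)|<1, x<0.
x=-0.92: |R|=0.4125
R=1: x+11/28x²=0 ⇒ x=−28/11=-2.5455; min R=1−1/(4·11/28)=0.3636>−1
Confirm numerically:
  x=-2.050: |R|=0.60098 <1
  x=-1.710: |R|=0.43875 <1
  x=-1.532: |R|=0.39005 <1
  x=-1.022: |R|=0.38833 <1
  x=-2.805: |R|=1.28601 >1
  x=-2.652: |R|=1.11101 >1
  x=-2.634: |R|=1.09163 >1
So |R|<1 on (-2.5455, 0).

(-2.5455,0); λ=-9 ⇒ h* = (28/11)/9 = 0.2828.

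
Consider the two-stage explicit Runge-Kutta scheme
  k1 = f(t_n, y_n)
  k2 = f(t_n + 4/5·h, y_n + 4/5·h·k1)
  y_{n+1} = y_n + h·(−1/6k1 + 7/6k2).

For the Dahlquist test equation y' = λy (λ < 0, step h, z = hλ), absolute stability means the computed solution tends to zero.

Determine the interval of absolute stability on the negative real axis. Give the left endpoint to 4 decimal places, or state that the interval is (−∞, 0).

Set f=λy, z=hλ:
  k1=λy_n ⇒ h·k1=z·y_n;  k2=λ(1+4/5z)y_n ⇒ h·k2=z(1+4/5z)y_n
  y_{n+1}/y_n = 1 − 1/6z + 7/6z(1+4/5z) = 1 + z + 14/15z²
  R(z) = 1 + z + 14/15z².

Find x<0 with |R(x)|<1.
x=-0.44: |R|=0.7407
R=1: x+14/15x²=0 ⇒ x=−15/14=-1.0714; min R=1−1/(4·14/15)=0.7321>−1
Confirm numerically:
  x=-1.020: |R|=0.95104 <1
  x=-0.828: |R|=0.81188 <1
  x=-0.792: |R|=0.79345 <1
  x=-0.516: |R|=0.73251 <1
  x=-1.368: |R|=1.37866 >1
  x=-1.317: |R|=1.30186 >1
  x=-1.208: |R|=1.15398 >1
Stable set (-1.0714, 0).

(-1.0714, 0).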